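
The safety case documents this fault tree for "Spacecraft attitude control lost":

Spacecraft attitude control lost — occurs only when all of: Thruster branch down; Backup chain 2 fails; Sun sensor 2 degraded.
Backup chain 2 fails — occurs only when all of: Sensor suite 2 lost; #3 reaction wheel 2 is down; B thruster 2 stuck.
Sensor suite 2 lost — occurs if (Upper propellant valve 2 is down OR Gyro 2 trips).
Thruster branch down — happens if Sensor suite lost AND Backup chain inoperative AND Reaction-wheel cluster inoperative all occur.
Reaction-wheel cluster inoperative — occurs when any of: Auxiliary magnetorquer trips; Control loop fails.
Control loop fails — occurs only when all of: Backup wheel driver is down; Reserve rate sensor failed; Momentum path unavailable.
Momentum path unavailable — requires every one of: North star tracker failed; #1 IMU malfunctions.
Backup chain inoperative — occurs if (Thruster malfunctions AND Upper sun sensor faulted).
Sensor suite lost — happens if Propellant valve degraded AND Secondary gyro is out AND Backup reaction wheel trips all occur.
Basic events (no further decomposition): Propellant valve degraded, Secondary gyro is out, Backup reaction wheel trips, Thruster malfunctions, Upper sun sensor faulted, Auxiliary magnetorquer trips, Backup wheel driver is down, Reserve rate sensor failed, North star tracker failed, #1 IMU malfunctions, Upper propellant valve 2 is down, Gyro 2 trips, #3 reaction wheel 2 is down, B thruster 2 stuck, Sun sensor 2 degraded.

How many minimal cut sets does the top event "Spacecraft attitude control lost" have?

Sensor suite lost [AND]: one cut set from each child combined → 1 × 1 × 1 = 1 cut set(s).
Backup chain inoperative [AND]: one cut set from each child combined → 1 × 1 = 1 cut set(s).
Momentum path unavailable [AND]: one cut set from each child combined → 1 × 1 = 1 cut set(s).
Control loop fails [AND]: one cut set from each child combined → 1 × 1 × 1 = 1 cut set(s).
Reaction-wheel cluster inoperative [OR]: union of children's cut sets → 2 cut set(s).
Thruster branch down [AND]: one cut set from each child combined → 1 × 1 × 2 = 2 cut set(s).
Sensor suite 2 lost [OR]: union of children's cut sets → 2 cut set(s).
Backup chain 2 fails [AND]: one cut set from each child combined → 2 × 1 × 1 = 2 cut set(s).
Spacecraft attitude control lost [AND]: one cut set from each child combined → 2 × 2 × 1 = 4 cut set(s).
Minimal cut sets: {#3 reaction wheel 2 is down, Auxiliary magnetorquer trips, B thruster 2 stuck, Backup reaction wheel trips, Propellant valve degraded, Secondary gyro is out, Sun sensor 2 degraded, Thruster malfunctions, Upper propellant valve 2 is down, Upper sun sensor faulted}; {#3 reaction wheel 2 is down, Auxiliary magnetorquer trips, B thruster 2 stuck, Backup reaction wheel trips, Gyro 2 trips, Propellant valve degraded, Secondary gyro is out, Sun sensor 2 degraded, Thruster malfunctions, Upper sun sensor faulted}; {#1 IMU malfunctions, #3 reaction wheel 2 is down, B thruster 2 stuck, Backup reaction wheel trips, Backup wheel driver is down, North star tracker failed, Propellant valve degraded, Reserve rate sensor failed, Secondary gyro is out, Sun sensor 2 degraded, Thruster malfunctions, Upper propellant valve 2 is down, Upper sun sensor faulted}; {#1 IMU malfunctions, #3 reaction wheel 2 is down, B thruster 2 stuck, Backup reaction wheel trips, Backup wheel driver is down, Gyro 2 trips, North star tracker failed, Propellant valve degraded, Reserve rate sensor failed, Secondary gyro is out, Sun sensor 2 degraded, Thruster malfunctions, Upper sun sensor faulted}.

4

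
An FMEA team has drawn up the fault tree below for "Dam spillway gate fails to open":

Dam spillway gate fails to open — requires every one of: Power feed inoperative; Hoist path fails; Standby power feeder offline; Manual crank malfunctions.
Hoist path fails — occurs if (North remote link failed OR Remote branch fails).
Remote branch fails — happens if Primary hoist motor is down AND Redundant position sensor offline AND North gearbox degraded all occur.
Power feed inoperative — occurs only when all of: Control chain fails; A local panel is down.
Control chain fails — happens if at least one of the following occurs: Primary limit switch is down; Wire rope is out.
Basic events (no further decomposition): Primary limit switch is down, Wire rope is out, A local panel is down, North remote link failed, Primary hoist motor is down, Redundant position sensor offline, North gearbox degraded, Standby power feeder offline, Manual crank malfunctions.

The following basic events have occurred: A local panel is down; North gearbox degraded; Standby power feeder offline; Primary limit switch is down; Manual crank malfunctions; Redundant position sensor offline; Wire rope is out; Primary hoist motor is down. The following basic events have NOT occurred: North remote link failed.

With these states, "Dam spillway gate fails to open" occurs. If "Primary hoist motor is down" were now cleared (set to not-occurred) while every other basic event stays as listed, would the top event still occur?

No

Counterfactual: set "Primary hoist motor is down" to not occurred.
Control chain fails [OR]: Primary limit switch is down=occurs, Wire rope is out=occurs → at least one input occurs → occurs.
Power feed inoperative [AND]: Control chain fails=occurs, A local panel is down=occurs → all inputs occur → occurs.
Remote branch fails [AND]: Primary hoist motor is down=not, Redundant position sensor offline=occurs, North gearbox degraded=occurs → not all inputs occur → does not occur.
Hoist path fails [OR]: North remote link failed=not, Remote branch fails=not → no input occurs → does not occur.
Dam spillway gate fails to open [AND]: Power feed inoperative=occurs, Hoist path fails=not, Standby power feeder offline=occurs, Manual crank malfunctions=occurs → not all inputs occur → does not occur.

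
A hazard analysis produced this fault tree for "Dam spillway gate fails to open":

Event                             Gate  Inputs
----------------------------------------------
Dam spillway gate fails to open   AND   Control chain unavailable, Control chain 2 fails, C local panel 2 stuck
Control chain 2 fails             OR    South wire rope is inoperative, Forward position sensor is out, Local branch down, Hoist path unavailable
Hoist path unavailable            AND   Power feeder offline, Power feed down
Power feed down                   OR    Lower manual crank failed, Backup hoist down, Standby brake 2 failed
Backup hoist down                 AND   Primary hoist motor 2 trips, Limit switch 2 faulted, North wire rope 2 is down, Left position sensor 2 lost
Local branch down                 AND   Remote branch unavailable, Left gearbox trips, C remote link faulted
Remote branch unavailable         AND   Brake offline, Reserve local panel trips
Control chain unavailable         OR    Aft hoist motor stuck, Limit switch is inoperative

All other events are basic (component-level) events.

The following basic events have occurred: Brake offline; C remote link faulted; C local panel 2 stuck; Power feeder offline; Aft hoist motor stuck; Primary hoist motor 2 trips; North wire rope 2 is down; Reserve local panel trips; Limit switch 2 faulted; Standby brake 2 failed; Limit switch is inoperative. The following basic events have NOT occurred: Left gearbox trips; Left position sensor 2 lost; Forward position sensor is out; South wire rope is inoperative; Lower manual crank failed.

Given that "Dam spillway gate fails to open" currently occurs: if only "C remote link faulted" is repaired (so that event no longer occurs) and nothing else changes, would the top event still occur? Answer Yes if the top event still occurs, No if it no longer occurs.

Counterfactual: set "C remote link faulted" to not occurred.
Control chain unavailable [OR]: Aft hoist motor stuck=occurs, Limit switch is inoperative=occurs → at least one input occurs → occurs.
Remote branch unavailable [AND]: Brake offline=occurs, Reserve local panel trips=occurs → all inputs occur → occurs.
Local branch down [AND]: Remote branch unavailable=occurs, Left gearbox trips=not, C remote link faulted=not → not all inputs occur → does not occur.
Backup hoist down [AND]: Primary hoist motor 2 trips=occurs, Limit switch 2 faulted=occurs, North wire rope 2 is down=occurs, Left position sensor 2 lost=not → not all inputs occur → does not occur.
Power feed down [OR]: Lower manual crank failed=not, Backup hoist down=not, Standby brake 2 failed=occurs → at least one input occurs → occurs.
Hoist path unavailable [AND]: Power feeder offline=occurs, Power feed down=occurs → all inputs occur → occurs.
Control chain 2 fails [OR]: South wire rope is inoperative=not, Forward position sensor is out=not, Local branch down=not, Hoist path unavailable=occurs → at least one input occurs → occurs.
Dam spillway gate fails to open [AND]: Control chain unavailable=occurs, Control chain 2 fails=occurs, C local panel 2 stuck=occurs → all inputs occur → occurs.

Yes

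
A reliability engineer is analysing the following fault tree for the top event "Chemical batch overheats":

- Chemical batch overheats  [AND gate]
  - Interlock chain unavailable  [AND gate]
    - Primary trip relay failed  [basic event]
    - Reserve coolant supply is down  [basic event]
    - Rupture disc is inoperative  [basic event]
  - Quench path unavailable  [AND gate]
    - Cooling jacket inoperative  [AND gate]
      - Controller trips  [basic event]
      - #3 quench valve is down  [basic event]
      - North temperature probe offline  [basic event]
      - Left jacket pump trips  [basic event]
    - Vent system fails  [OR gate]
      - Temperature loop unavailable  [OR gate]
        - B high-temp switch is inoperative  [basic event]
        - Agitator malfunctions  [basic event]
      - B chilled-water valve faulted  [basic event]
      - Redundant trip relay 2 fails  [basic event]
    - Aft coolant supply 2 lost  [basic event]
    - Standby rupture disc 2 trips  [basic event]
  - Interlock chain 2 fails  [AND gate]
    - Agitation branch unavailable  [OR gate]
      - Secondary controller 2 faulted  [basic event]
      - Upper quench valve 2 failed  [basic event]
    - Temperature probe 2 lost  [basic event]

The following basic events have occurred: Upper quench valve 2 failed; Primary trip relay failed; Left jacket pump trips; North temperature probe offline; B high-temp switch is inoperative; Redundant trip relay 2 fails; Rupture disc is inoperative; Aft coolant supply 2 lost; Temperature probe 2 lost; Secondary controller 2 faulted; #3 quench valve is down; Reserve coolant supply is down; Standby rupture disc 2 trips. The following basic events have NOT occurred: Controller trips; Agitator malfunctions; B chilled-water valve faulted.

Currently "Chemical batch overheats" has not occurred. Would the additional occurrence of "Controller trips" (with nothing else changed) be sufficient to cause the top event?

Yes

Counterfactual: set "Controller trips" to occurred.
Interlock chain unavailable [AND]: Primary trip relay failed=occurs, Reserve coolant supply is down=occurs, Rupture disc is inoperative=occurs → all inputs occur → occurs.
Cooling jacket inoperative [AND]: Controller trips=occurs, #3 quench valve is down=occurs, North temperature probe offline=occurs, Left jacket pump trips=occurs → all inputs occur → occurs.
Temperature loop unavailable [OR]: B high-temp switch is inoperative=occurs, Agitator malfunctions=not → at least one input occurs → occurs.
Vent system fails [OR]: Temperature loop unavailable=occurs, B chilled-water valve faulted=not, Redundant trip relay 2 fails=occurs → at least one input occurs → occurs.
Quench path unavailable [AND]: Cooling jacket inoperative=occurs, Vent system fails=occurs, Aft coolant supply 2 lost=occurs, Standby rupture disc 2 trips=occurs → all inputs occur → occurs.
Agitation branch unavailable [OR]: Secondary controller 2 faulted=occurs, Upper quench valve 2 failed=occurs → at least one input occurs → occurs.
Interlock chain 2 fails [AND]: Agitation branch unavailable=occurs, Temperature probe 2 lost=occurs → all inputs occur → occurs.
Chemical batch overheats [AND]: Interlock chain unavailable=occurs, Quench path unavailable=occurs, Interlock chain 2 fails=occurs → all inputs occur → occurs.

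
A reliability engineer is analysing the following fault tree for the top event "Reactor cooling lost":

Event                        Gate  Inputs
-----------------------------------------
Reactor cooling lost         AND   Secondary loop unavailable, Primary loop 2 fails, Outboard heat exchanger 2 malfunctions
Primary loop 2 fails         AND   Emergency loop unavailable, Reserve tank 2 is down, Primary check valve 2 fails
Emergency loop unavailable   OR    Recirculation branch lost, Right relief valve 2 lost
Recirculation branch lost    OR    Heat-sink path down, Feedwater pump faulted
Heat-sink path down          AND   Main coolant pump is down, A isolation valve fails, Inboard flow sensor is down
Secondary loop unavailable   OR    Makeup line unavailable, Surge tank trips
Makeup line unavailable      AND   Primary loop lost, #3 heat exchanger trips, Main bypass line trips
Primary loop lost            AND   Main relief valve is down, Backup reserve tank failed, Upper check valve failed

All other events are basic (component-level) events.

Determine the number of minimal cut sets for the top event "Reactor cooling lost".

6

Primary loop lost [AND]: one cut set from each child combined → 1 × 1 × 1 = 1 cut set(s).
Makeup line unavailable [AND]: one cut set from each child combined → 1 × 1 × 1 = 1 cut set(s).
Secondary loop unavailable [OR]: union of children's cut sets → 2 cut set(s).
Heat-sink path down [AND]: one cut set from each child combined → 1 × 1 × 1 = 1 cut set(s).
Recirculation branch lost [OR]: union of children's cut sets → 2 cut set(s).
Emergency loop unavailable [OR]: union of children's cut sets → 3 cut set(s).
Primary loop 2 fails [AND]: one cut set from each child combined → 3 × 1 × 1 = 3 cut set(s).
Reactor cooling lost [AND]: one cut set from each child combined → 2 × 3 × 1 = 6 cut set(s).
Minimal cut sets: {#3 heat exchanger trips, A isolation valve fails, Backup reserve tank failed, Inboard flow sensor is down, Main bypass line trips, Main coolant pump is down, Main relief valve is down, Outboard heat exchanger 2 malfunctions, Primary check valve 2 fails, Reserve tank 2 is down, Upper check valve failed}; {#3 heat exchanger trips, Backup reserve tank failed, Feedwater pump faulted, Main bypass line trips, Main relief valve is down, Outboard heat exchanger 2 malfunctions, Primary check valve 2 fails, Reserve tank 2 is down, Upper check valve failed}; {#3 heat exchanger trips, Backup reserve tank failed, Main bypass line trips, Main relief valve is down, Outboard heat exchanger 2 malfunctions, Primary check valve 2 fails, Reserve tank 2 is down, Right relief valve 2 lost, Upper check valve failed}; {A isolation valve fails, Inboard flow sensor is down, Main coolant pump is down, Outboard heat exchanger 2 malfunctions, Primary check valve 2 fails, Reserve tank 2 is down, Surge tank trips}; {Feedwater pump faulted, Outboard heat exchanger 2 malfunctions, Primary check valve 2 fails, Reserve tank 2 is down, Surge tank trips}; {Outboard heat exchanger 2 malfunctions, Primary check valve 2 fails, Reserve tank 2 is down, Right relief valve 2 lost, Surge tank trips}.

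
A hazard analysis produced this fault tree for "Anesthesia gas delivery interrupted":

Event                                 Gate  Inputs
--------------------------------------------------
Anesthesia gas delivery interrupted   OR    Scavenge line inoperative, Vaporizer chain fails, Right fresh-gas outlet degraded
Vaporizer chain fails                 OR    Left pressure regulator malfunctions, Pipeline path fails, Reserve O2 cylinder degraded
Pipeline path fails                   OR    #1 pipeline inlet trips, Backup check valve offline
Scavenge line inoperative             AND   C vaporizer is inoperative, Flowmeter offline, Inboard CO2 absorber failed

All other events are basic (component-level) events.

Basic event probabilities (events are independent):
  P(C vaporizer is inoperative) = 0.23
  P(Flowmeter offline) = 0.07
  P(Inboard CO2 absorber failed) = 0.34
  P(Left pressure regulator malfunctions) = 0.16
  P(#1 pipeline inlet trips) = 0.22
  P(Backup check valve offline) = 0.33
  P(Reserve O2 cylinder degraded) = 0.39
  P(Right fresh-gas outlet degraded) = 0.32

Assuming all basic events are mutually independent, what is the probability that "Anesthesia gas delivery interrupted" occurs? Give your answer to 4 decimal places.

0.8189

P(Scavenge line inoperative) [AND] = 0.23 × 0.07 × 0.34 = 0.005474
P(Pipeline path fails) [OR] = 1 − (1−0.22) × (1−0.33) = 0.477400
P(Vaporizer chain fails) [OR] = 1 − (1−0.16) × (1−0.477400) × (1−0.39) = 0.732220
P(Anesthesia gas delivery interrupted) [OR] = 1 − (1−0.005474) × (1−0.732220) × (1−0.32) = 0.818906
Rounded to 4 decimal places: P(Anesthesia gas delivery interrupted) ≈ 0.8189.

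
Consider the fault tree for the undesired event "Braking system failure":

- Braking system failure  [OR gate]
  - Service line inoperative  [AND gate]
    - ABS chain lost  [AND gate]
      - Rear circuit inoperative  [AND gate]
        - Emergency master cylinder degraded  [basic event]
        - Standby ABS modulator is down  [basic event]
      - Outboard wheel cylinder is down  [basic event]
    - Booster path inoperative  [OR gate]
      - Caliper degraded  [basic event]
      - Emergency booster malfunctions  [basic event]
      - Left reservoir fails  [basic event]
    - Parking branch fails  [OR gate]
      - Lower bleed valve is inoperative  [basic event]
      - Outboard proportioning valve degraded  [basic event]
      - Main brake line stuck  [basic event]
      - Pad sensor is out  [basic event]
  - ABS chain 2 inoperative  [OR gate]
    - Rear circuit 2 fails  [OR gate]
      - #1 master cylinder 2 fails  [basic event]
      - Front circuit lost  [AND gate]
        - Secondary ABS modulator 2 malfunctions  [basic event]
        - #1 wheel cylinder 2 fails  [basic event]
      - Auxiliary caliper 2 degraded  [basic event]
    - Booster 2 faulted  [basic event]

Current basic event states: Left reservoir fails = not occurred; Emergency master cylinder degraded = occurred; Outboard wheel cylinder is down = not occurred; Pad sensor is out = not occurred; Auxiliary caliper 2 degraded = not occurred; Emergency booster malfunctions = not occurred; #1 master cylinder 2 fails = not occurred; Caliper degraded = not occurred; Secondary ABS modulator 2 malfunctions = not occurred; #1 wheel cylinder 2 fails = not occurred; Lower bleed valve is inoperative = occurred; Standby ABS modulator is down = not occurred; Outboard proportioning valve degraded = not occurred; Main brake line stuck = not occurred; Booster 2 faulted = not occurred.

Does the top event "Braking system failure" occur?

No

Rear circuit inoperative [AND]: Emergency master cylinder degraded=occurs, Standby ABS modulator is down=not → not all inputs occur → does not occur.
ABS chain lost [AND]: Rear circuit inoperative=not, Outboard wheel cylinder is down=not → not all inputs occur → does not occur.
Booster path inoperative [OR]: Caliper degraded=not, Emergency booster malfunctions=not, Left reservoir fails=not → no input occurs → does not occur.
Parking branch fails [OR]: Lower bleed valve is inoperative=occurs, Outboard proportioning valve degraded=not, Main brake line stuck=not, Pad sensor is out=not → at least one input occurs → occurs.
Service line inoperative [AND]: ABS chain lost=not, Booster path inoperative=not, Parking branch fails=occurs → not all inputs occur → does not occur.
Front circuit lost [AND]: Secondary ABS modulator 2 malfunctions=not, #1 wheel cylinder 2 fails=not → not all inputs occur → does not occur.
Rear circuit 2 fails [OR]: #1 master cylinder 2 fails=not, Front circuit lost=not, Auxiliary caliper 2 degraded=not → no input occurs → does not occur.
ABS chain 2 inoperative [OR]: Rear circuit 2 fails=not, Booster 2 faulted=not → no input occurs → does not occur.
Braking system failure [OR]: Service line inoperative=not, ABS chain 2 inoperative=not → no input occurs → does not occur.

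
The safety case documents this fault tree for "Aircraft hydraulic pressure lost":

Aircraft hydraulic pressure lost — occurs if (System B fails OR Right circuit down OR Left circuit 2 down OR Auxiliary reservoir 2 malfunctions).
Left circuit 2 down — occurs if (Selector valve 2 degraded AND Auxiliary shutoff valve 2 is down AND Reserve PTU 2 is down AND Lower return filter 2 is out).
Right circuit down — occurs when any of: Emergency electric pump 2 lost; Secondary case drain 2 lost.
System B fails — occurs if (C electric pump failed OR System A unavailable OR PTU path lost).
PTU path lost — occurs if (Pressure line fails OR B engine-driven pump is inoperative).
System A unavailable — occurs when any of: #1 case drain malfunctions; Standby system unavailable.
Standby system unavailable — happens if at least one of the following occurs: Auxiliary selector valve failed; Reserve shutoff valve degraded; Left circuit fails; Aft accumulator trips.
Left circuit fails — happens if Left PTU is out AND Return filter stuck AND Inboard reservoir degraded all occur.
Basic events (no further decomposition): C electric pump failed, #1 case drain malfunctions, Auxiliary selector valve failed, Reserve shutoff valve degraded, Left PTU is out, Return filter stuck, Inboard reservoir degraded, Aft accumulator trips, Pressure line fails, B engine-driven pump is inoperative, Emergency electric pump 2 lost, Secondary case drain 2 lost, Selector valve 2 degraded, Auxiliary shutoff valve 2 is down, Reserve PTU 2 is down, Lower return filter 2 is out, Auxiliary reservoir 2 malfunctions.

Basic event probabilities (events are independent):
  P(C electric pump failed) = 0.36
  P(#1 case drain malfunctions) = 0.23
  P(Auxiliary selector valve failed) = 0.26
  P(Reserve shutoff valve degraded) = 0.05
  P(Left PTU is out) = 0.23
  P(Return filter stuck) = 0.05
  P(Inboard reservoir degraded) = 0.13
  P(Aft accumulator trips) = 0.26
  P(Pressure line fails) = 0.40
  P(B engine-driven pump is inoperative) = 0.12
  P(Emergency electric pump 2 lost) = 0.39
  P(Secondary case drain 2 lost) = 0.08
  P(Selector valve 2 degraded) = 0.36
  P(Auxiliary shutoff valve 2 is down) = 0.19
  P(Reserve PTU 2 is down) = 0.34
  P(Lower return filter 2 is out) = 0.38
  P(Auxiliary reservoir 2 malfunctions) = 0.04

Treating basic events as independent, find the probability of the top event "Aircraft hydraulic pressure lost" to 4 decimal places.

P(Left circuit fails) [AND] = 0.23 × 0.05 × 0.13 = 0.001495
P(Standby system unavailable) [OR] = 1 − (1−0.26) × (1−0.05) × (1−0.001495) × (1−0.26) = 0.480558
P(System A unavailable) [OR] = 1 − (1−0.23) × (1−0.480558) = 0.600030
P(PTU path lost) [OR] = 1 − (1−0.40) × (1−0.12) = 0.472000
P(System B fails) [OR] = 1 − (1−0.36) × (1−0.600030) × (1−0.472000) = 0.864842
P(Right circuit down) [OR] = 1 − (1−0.39) × (1−0.08) = 0.438800
P(Left circuit 2 down) [AND] = 0.36 × 0.19 × 0.34 × 0.38 = 0.008837
P(Aircraft hydraulic pressure lost) [OR] = 1 − (1−0.864842) × (1−0.438800) × (1−0.008837) × (1−0.04) = 0.927827
Rounded to 4 decimal places: P(Aircraft hydraulic pressure lost) ≈ 0.9278.

0.9278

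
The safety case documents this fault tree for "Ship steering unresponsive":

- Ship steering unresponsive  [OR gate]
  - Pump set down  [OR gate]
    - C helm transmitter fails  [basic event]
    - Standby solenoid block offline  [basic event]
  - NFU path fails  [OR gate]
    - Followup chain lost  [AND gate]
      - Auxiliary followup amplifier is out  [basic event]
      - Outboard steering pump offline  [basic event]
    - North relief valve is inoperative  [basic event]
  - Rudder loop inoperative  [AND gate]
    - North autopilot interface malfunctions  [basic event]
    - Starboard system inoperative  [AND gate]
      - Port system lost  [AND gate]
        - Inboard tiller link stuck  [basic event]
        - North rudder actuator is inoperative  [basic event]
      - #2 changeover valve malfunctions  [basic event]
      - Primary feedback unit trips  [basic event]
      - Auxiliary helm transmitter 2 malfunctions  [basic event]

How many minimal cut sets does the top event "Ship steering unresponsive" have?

5

Pump set down [OR]: union of children's cut sets → 2 cut set(s).
Followup chain lost [AND]: one cut set from each child combined → 1 × 1 = 1 cut set(s).
NFU path fails [OR]: union of children's cut sets → 2 cut set(s).
Port system lost [AND]: one cut set from each child combined → 1 × 1 = 1 cut set(s).
Starboard system inoperative [AND]: one cut set from each child combined → 1 × 1 × 1 × 1 = 1 cut set(s).
Rudder loop inoperative [AND]: one cut set from each child combined → 1 × 1 = 1 cut set(s).
Ship steering unresponsive [OR]: union of children's cut sets → 5 cut set(s).
Minimal cut sets: {C helm transmitter fails}; {Standby solenoid block offline}; {Auxiliary followup amplifier is out, Outboard steering pump offline}; {North relief valve is inoperative}; {#2 changeover valve malfunctions, Auxiliary helm transmitter 2 malfunctions, Inboard tiller link stuck, North autopilot interface malfunctions, North rudder actuator is inoperative, Primary feedback unit trips}.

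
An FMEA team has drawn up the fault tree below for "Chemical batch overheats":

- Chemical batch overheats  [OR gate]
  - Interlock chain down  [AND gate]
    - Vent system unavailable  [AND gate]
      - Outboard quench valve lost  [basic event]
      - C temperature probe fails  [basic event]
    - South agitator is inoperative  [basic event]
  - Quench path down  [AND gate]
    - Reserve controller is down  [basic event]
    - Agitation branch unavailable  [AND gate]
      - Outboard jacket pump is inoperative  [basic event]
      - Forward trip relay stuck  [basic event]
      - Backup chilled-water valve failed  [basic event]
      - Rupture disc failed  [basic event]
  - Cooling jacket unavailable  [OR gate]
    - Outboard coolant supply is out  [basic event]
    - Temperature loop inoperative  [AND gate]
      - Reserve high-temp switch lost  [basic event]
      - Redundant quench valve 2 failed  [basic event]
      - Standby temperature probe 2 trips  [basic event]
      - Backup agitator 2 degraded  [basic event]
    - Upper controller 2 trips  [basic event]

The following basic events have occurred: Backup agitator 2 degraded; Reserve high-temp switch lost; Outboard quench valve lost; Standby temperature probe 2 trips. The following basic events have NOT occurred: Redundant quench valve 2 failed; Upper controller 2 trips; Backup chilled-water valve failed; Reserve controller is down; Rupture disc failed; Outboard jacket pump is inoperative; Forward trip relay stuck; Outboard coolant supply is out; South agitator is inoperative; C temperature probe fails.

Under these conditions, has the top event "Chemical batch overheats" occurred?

Vent system unavailable [AND]: Outboard quench valve lost=occurs, C temperature probe fails=not → not all inputs occur → does not occur.
Interlock chain down [AND]: Vent system unavailable=not, South agitator is inoperative=not → not all inputs occur → does not occur.
Agitation branch unavailable [AND]: Outboard jacket pump is inoperative=not, Forward trip relay stuck=not, Backup chilled-water valve failed=not, Rupture disc failed=not → not all inputs occur → does not occur.
Quench path down [AND]: Reserve controller is down=not, Agitation branch unavailable=not → not all inputs occur → does not occur.
Temperature loop inoperative [AND]: Reserve high-temp switch lost=occurs, Redundant quench valve 2 failed=not, Standby temperature probe 2 trips=occurs, Backup agitator 2 degraded=occurs → not all inputs occur → does not occur.
Cooling jacket unavailable [OR]: Outboard coolant supply is out=not, Temperature loop inoperative=not, Upper controller 2 trips=not → no input occurs → does not occur.
Chemical batch overheats [OR]: Interlock chain down=not, Quench path down=not, Cooling jacket unavailable=not → no input occurs → does not occur.

No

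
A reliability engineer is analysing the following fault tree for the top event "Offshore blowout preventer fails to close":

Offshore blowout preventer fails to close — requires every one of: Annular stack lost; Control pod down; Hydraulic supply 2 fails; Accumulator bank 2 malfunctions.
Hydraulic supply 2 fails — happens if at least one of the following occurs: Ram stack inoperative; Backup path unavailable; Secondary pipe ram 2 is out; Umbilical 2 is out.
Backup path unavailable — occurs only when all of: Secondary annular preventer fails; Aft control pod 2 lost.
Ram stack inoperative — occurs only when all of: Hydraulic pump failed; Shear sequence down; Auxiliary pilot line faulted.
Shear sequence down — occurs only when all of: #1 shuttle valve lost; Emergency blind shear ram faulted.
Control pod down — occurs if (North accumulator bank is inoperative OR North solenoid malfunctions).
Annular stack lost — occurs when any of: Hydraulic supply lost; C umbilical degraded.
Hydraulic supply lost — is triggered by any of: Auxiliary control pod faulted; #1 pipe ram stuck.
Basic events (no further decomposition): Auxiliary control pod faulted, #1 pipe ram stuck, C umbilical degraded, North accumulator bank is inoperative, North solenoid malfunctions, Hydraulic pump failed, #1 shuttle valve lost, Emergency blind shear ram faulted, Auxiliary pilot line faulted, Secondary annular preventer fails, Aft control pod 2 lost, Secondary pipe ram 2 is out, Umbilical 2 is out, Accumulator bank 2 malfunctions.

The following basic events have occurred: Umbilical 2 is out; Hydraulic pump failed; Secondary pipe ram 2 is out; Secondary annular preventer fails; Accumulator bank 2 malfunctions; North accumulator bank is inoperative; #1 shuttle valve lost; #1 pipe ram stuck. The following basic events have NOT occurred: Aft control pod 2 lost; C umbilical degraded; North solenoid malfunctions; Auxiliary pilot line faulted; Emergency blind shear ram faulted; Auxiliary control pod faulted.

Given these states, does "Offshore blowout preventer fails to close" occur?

Yes

Hydraulic supply lost [OR]: Auxiliary control pod faulted=not, #1 pipe ram stuck=occurs → at least one input occurs → occurs.
Annular stack lost [OR]: Hydraulic supply lost=occurs, C umbilical degraded=not → at least one input occurs → occurs.
Control pod down [OR]: North accumulator bank is inoperative=occurs, North solenoid malfunctions=not → at least one input occurs → occurs.
Shear sequence down [AND]: #1 shuttle valve lost=occurs, Emergency blind shear ram faulted=not → not all inputs occur → does not occur.
Ram stack inoperative [AND]: Hydraulic pump failed=occurs, Shear sequence down=not, Auxiliary pilot line faulted=not → not all inputs occur → does not occur.
Backup path unavailable [AND]: Secondary annular preventer fails=occurs, Aft control pod 2 lost=not → not all inputs occur → does not occur.
Hydraulic supply 2 fails [OR]: Ram stack inoperative=not, Backup path unavailable=not, Secondary pipe ram 2 is out=occurs, Umbilical 2 is out=occurs → at least one input occurs → occurs.
Offshore blowout preventer fails to close [AND]: Annular stack lost=occurs, Control pod down=occurs, Hydraulic supply 2 fails=occurs, Accumulator bank 2 malfunctions=occurs → all inputs occur → occurs.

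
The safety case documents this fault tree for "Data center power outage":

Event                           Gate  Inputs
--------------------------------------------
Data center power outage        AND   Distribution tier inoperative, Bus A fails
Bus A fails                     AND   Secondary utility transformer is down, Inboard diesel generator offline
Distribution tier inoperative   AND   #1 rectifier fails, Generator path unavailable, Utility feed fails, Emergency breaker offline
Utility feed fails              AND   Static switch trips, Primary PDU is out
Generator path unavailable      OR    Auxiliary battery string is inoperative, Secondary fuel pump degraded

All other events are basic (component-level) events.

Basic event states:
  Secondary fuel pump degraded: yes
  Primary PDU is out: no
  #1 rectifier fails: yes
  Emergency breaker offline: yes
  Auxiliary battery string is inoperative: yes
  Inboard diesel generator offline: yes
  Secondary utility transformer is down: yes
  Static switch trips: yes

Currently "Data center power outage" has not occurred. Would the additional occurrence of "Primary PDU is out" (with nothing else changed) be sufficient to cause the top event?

Yes

Counterfactual: set "Primary PDU is out" to occurred.
Generator path unavailable [OR]: Auxiliary battery string is inoperative=occurs, Secondary fuel pump degraded=occurs → at least one input occurs → occurs.
Utility feed fails [AND]: Static switch trips=occurs, Primary PDU is out=occurs → all inputs occur → occurs.
Distribution tier inoperative [AND]: #1 rectifier fails=occurs, Generator path unavailable=occurs, Utility feed fails=occurs, Emergency breaker offline=occurs → all inputs occur → occurs.
Bus A fails [AND]: Secondary utility transformer is down=occurs, Inboard diesel generator offline=occurs → all inputs occur → occurs.
Data center power outage [AND]: Distribution tier inoperative=occurs, Bus A fails=occurs → all inputs occur → occurs.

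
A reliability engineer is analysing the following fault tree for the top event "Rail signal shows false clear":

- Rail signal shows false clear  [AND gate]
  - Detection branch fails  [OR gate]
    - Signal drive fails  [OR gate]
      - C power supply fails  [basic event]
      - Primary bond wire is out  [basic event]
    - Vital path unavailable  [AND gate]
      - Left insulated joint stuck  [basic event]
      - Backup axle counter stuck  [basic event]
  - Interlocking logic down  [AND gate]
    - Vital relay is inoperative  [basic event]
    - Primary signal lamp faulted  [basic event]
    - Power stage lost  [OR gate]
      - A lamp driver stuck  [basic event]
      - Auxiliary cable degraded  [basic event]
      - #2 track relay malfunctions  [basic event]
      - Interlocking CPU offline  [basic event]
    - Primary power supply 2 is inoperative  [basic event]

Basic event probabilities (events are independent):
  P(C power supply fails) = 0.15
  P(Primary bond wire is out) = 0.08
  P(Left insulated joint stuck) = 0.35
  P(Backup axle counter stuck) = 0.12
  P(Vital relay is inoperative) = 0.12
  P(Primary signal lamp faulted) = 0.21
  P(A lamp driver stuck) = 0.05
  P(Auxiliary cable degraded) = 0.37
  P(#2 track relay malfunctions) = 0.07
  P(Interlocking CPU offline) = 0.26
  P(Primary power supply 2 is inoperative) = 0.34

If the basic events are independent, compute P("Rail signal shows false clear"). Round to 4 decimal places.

0.0013

P(Signal drive fails) [OR] = 1 − (1−0.15) × (1−0.08) = 0.218000
P(Vital path unavailable) [AND] = 0.35 × 0.12 = 0.042000
P(Detection branch fails) [OR] = 1 − (1−0.218000) × (1−0.042000) = 0.250844
P(Power stage lost) [OR] = 1 − (1−0.05) × (1−0.37) × (1−0.07) × (1−0.26) = 0.588112
P(Interlocking logic down) [AND] = 0.12 × 0.21 × 0.588112 × 0.34 = 0.005039
P(Rail signal shows false clear) [AND] = 0.250844 × 0.005039 = 0.001264
Rounded to 4 decimal places: P(Rail signal shows false clear) ≈ 0.0013.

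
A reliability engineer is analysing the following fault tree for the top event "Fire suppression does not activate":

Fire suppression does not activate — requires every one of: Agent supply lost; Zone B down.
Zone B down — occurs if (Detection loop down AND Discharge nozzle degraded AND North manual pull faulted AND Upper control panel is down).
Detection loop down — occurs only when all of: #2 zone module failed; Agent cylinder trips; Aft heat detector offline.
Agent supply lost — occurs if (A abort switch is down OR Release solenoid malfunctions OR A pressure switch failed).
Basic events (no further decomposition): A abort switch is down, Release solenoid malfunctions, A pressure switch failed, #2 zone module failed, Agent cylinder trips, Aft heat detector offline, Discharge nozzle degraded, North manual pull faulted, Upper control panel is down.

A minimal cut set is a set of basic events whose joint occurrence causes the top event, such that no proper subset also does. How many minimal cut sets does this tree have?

Agent supply lost [OR]: union of children's cut sets → 3 cut set(s).
Detection loop down [AND]: one cut set from each child combined → 1 × 1 × 1 = 1 cut set(s).
Zone B down [AND]: one cut set from each child combined → 1 × 1 × 1 × 1 = 1 cut set(s).
Fire suppression does not activate [AND]: one cut set from each child combined → 3 × 1 = 3 cut set(s).
Minimal cut sets: {#2 zone module failed, A abort switch is down, Aft heat detector offline, Agent cylinder trips, Discharge nozzle degraded, North manual pull faulted, Upper control panel is down}; {#2 zone module failed, Aft heat detector offline, Agent cylinder trips, Discharge nozzle degraded, North manual pull faulted, Release solenoid malfunctions, Upper control panel is down}; {#2 zone module failed, A pressure switch failed, Aft heat detector offline, Agent cylinder trips, Discharge nozzle degraded, North manual pull faulted, Upper control panel is down}.

3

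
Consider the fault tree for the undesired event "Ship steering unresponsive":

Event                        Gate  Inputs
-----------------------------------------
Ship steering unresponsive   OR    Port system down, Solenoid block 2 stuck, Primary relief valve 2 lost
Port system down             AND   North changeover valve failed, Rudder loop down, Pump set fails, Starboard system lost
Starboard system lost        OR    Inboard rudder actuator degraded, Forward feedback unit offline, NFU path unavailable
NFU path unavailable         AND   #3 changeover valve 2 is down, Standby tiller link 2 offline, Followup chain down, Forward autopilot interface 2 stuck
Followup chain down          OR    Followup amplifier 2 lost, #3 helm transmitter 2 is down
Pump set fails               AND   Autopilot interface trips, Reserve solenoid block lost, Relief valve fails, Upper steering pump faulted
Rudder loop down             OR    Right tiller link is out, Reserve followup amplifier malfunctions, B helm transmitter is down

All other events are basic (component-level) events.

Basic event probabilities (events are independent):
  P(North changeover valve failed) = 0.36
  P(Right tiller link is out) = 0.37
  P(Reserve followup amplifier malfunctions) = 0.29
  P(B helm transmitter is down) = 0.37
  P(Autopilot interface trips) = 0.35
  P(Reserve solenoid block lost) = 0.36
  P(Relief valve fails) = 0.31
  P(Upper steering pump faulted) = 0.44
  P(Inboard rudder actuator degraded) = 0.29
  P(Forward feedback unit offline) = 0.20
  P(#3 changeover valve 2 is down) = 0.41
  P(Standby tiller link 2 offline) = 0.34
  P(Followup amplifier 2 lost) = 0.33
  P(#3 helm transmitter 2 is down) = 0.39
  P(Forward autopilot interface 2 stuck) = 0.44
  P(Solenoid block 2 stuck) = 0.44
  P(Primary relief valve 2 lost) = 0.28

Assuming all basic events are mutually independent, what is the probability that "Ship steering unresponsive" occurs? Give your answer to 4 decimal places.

0.5976

P(Rudder loop down) [OR] = 1 − (1−0.37) × (1−0.29) × (1−0.37) = 0.718201
P(Pump set fails) [AND] = 0.35 × 0.36 × 0.31 × 0.44 = 0.017186
P(Followup chain down) [OR] = 1 − (1−0.33) × (1−0.39) = 0.591300
P(NFU path unavailable) [AND] = 0.41 × 0.34 × 0.591300 × 0.44 = 0.036268
P(Starboard system lost) [OR] = 1 − (1−0.29) × (1−0.20) × (1−0.036268) = 0.452600
P(Port system down) [AND] = 0.36 × 0.718201 × 0.017186 × 0.452600 = 0.002011
P(Ship steering unresponsive) [OR] = 1 − (1−0.002011) × (1−0.44) × (1−0.28) = 0.597611
Rounded to 4 decimal places: P(Ship steering unresponsive) ≈ 0.5976.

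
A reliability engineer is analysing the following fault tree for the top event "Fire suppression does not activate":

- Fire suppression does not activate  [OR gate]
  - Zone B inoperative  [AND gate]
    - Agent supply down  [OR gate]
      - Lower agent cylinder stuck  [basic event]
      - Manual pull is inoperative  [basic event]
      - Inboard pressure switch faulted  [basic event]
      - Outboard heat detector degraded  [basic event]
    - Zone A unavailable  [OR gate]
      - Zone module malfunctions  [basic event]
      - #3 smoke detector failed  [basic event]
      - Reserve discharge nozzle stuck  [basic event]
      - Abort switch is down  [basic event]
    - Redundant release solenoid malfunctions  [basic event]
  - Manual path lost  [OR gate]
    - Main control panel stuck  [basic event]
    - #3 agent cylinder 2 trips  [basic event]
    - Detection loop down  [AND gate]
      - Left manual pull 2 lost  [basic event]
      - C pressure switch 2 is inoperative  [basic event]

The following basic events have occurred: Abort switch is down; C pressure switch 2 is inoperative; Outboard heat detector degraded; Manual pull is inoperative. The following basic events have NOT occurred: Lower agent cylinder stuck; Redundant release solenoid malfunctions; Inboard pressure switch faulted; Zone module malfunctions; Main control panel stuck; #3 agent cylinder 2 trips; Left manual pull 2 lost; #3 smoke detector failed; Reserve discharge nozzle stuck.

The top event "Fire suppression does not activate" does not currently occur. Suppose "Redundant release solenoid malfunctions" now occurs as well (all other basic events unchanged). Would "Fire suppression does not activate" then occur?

Yes

Counterfactual: set "Redundant release solenoid malfunctions" to occurred.
Agent supply down [OR]: Lower agent cylinder stuck=not, Manual pull is inoperative=occurs, Inboard pressure switch faulted=not, Outboard heat detector degraded=occurs → at least one input occurs → occurs.
Zone A unavailable [OR]: Zone module malfunctions=not, #3 smoke detector failed=not, Reserve discharge nozzle stuck=not, Abort switch is down=occurs → at least one input occurs → occurs.
Zone B inoperative [AND]: Agent supply down=occurs, Zone A unavailable=occurs, Redundant release solenoid malfunctions=occurs → all inputs occur → occurs.
Detection loop down [AND]: Left manual pull 2 lost=not, C pressure switch 2 is inoperative=occurs → not all inputs occur → does not occur.
Manual path lost [OR]: Main control panel stuck=not, #3 agent cylinder 2 trips=not, Detection loop down=not → no input occurs → does not occur.
Fire suppression does not activate [OR]: Zone B inoperative=occurs, Manual path lost=not → at least one input occurs → occurs.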